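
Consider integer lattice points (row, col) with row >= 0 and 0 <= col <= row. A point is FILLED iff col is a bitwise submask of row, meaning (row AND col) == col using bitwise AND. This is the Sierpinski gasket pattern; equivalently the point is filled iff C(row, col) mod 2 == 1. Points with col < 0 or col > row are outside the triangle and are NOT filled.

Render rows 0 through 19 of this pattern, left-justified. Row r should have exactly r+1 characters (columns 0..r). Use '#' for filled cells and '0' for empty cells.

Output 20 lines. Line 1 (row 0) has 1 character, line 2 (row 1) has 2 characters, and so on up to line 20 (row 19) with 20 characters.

Answer: #
##
#0#
####
#000#
##00##
#0#0#0#
########
#0000000#
##000000##
#0#00000#0#
####0000####
#000#000#000#
##00##00##00##
#0#0#0#0#0#0#0#
################
#000000000000000#
##00000000000000##
#0#0000000000000#0#
####000000000000####

Derivation:
r0=0: #
r1=1: ##
r2=10: #0#
r3=11: ####
r4=100: #000#
r5=101: ##00##
r6=110: #0#0#0#
r7=111: ########
r8=1000: #0000000#
r9=1001: ##000000##
r10=1010: #0#00000#0#
r11=1011: ####0000####
r12=1100: #000#000#000#
r13=1101: ##00##00##00##
r14=1110: #0#0#0#0#0#0#0#
r15=1111: ################
r16=10000: #000000000000000#
r17=10001: ##00000000000000##
r18=10010: #0#0000000000000#0#
r19=10011: ####000000000000####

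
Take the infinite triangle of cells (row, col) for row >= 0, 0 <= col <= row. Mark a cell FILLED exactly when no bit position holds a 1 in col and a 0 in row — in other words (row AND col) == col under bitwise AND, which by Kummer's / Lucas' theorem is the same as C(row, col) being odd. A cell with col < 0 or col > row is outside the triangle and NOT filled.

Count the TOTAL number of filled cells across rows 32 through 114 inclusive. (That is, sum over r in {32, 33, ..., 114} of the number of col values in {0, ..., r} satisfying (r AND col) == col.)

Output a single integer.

Answer: 1336

Derivation:
r32=100000 pc1: +2 =2
r33=100001 pc2: +4 =6
r34=100010 pc2: +4 =10
r35=100011 pc3: +8 =18
r36=100100 pc2: +4 =22
r37=100101 pc3: +8 =30
r38=100110 pc3: +8 =38
r39=100111 pc4: +16 =54
r40=101000 pc2: +4 =58
r41=101001 pc3: +8 =66
r42=101010 pc3: +8 =74
r43=101011 pc4: +16 =90
r44=101100 pc3: +8 =98
r45=101101 pc4: +16 =114
r46=101110 pc4: +16 =130
r47=101111 pc5: +32 =162
r48=110000 pc2: +4 =166
r49=110001 pc3: +8 =174
r50=110010 pc3: +8 =182
r51=110011 pc4: +16 =198
r52=110100 pc3: +8 =206
r53=110101 pc4: +16 =222
r54=110110 pc4: +16 =238
r55=110111 pc5: +32 =270
r56=111000 pc3: +8 =278
r57=111001 pc4: +16 =294
r58=111010 pc4: +16 =310
r59=111011 pc5: +32 =342
r60=111100 pc4: +16 =358
r61=111101 pc5: +32 =390
r62=111110 pc5: +32 =422
r63=111111 pc6: +64 =486
r64=1000000 pc1: +2 =488
r65=1000001 pc2: +4 =492
r66=1000010 pc2: +4 =496
r67=1000011 pc3: +8 =504
r68=1000100 pc2: +4 =508
r69=1000101 pc3: +8 =516
r70=1000110 pc3: +8 =524
r71=1000111 pc4: +16 =540
r72=1001000 pc2: +4 =544
r73=1001001 pc3: +8 =552
r74=1001010 pc3: +8 =560
r75=1001011 pc4: +16 =576
r76=1001100 pc3: +8 =584
r77=1001101 pc4: +16 =600
r78=1001110 pc4: +16 =616
r79=1001111 pc5: +32 =648
r80=1010000 pc2: +4 =652
r81=1010001 pc3: +8 =660
r82=1010010 pc3: +8 =668
r83=1010011 pc4: +16 =684
r84=1010100 pc3: +8 =692
r85=1010101 pc4: +16 =708
r86=1010110 pc4: +16 =724
r87=1010111 pc5: +32 =756
r88=1011000 pc3: +8 =764
r89=1011001 pc4: +16 =780
r90=1011010 pc4: +16 =796
r91=1011011 pc5: +32 =828
r92=1011100 pc4: +16 =844
r93=1011101 pc5: +32 =876
r94=1011110 pc5: +32 =908
r95=1011111 pc6: +64 =972
r96=1100000 pc2: +4 =976
r97=1100001 pc3: +8 =984
r98=1100010 pc3: +8 =992
r99=1100011 pc4: +16 =1008
r100=1100100 pc3: +8 =1016
r101=1100101 pc4: +16 =1032
r102=1100110 pc4: +16 =1048
r103=1100111 pc5: +32 =1080
r104=1101000 pc3: +8 =1088
r105=1101001 pc4: +16 =1104
r106=1101010 pc4: +16 =1120
r107=1101011 pc5: +32 =1152
r108=1101100 pc4: +16 =1168
r109=1101101 pc5: +32 =1200
r110=1101110 pc5: +32 =1232
r111=1101111 pc6: +64 =1296
r112=1110000 pc3: +8 =1304
r113=1110001 pc4: +16 =1320
r114=1110010 pc4: +16 =1336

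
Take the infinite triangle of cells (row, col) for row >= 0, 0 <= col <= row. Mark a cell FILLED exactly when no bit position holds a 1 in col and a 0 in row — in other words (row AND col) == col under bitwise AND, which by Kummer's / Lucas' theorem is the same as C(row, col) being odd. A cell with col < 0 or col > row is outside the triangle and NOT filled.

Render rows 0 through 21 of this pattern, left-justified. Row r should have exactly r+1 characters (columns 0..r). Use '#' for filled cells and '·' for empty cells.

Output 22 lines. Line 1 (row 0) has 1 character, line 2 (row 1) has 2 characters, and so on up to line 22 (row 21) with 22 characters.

r0=0: #
r1=1: ##
r2=10: #·#
r3=11: ####
r4=100: #···#
r5=101: ##··##
r6=110: #·#·#·#
r7=111: ########
r8=1000: #·······#
r9=1001: ##······##
r10=1010: #·#·····#·#
r11=1011: ####····####
r12=1100: #···#···#···#
r13=1101: ##··##··##··##
r14=1110: #·#·#·#·#·#·#·#
r15=1111: ################
r16=10000: #···············#
r17=10001: ##··············##
r18=10010: #·#·············#·#
r19=10011: ####············####
r20=10100: #···#···········#···#
r21=10101: ##··##··········##··##

Answer: #
##
#·#
####
#···#
##··##
#·#·#·#
########
#·······#
##······##
#·#·····#·#
####····####
#···#···#···#
##··##··##··##
#·#·#·#·#·#·#·#
################
#···············#
##··············##
#·#·············#·#
####············####
#···#···········#···#
##··##··········##··##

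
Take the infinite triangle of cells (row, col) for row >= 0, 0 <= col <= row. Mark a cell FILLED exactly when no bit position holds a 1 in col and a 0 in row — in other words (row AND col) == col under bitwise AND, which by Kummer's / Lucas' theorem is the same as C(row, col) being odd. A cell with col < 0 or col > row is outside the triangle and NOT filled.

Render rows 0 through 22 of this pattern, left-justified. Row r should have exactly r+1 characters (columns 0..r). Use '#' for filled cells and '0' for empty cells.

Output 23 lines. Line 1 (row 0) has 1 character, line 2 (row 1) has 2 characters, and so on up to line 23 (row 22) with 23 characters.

r0=0: #
r1=1: ##
r2=10: #0#
r3=11: ####
r4=100: #000#
r5=101: ##00##
r6=110: #0#0#0#
r7=111: ########
r8=1000: #0000000#
r9=1001: ##000000##
r10=1010: #0#00000#0#
r11=1011: ####0000####
r12=1100: #000#000#000#
r13=1101: ##00##00##00##
r14=1110: #0#0#0#0#0#0#0#
r15=1111: ################
r16=10000: #000000000000000#
r17=10001: ##00000000000000##
r18=10010: #0#0000000000000#0#
r19=10011: ####000000000000####
r20=10100: #000#00000000000#000#
r21=10101: ##00##0000000000##00##
r22=10110: #0#0#0#000000000#0#0#0#

Answer: #
##
#0#
####
#000#
##00##
#0#0#0#
########
#0000000#
##000000##
#0#00000#0#
####0000####
#000#000#000#
##00##00##00##
#0#0#0#0#0#0#0#
################
#000000000000000#
##00000000000000##
#0#0000000000000#0#
####000000000000####
#000#00000000000#000#
##00##0000000000##00##
#0#0#0#000000000#0#0#0#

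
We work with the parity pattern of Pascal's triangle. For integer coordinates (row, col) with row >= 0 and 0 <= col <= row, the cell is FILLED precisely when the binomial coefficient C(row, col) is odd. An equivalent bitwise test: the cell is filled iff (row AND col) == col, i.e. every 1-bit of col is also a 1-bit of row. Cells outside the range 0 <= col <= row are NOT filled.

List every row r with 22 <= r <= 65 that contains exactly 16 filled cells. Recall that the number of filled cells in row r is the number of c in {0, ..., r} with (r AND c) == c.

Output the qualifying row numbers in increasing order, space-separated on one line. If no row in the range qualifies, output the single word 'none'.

Row r has 2^popcount(r) filled cells, so we need popcount(r) = log2(16) = 4.
Scan r = 22..65 and keep those with exactly 4 one-bits:
r=22=10110 popcount=3 -> skip
r=23=10111 popcount=4 -> KEEP
r=24=11000 popcount=2 -> skip
r=25=11001 popcount=3 -> skip
r=26=11010 popcount=3 -> skip
r=27=11011 popcount=4 -> KEEP
r=28=11100 popcount=3 -> skip
r=29=11101 popcount=4 -> KEEP
r=30=11110 popcount=4 -> KEEP
r=31=11111 popcount=5 -> skip
r=32=100000 popcount=1 -> skip
r=33=100001 popcount=2 -> skip
r=34=100010 popcount=2 -> skip
r=35=100011 popcount=3 -> skip
r=36=100100 popcount=2 -> skip
r=37=100101 popcount=3 -> skip
r=38=100110 popcount=3 -> skip
r=39=100111 popcount=4 -> KEEP
r=40=101000 popcount=2 -> skip
r=41=101001 popcount=3 -> skip
r=42=101010 popcount=3 -> skip
r=43=101011 popcount=4 -> KEEP
r=44=101100 popcount=3 -> skip
r=45=101101 popcount=4 -> KEEP
r=46=101110 popcount=4 -> KEEP
r=47=101111 popcount=5 -> skip
r=48=110000 popcount=2 -> skip
r=49=110001 popcount=3 -> skip
r=50=110010 popcount=3 -> skip
r=51=110011 popcount=4 -> KEEP
r=52=110100 popcount=3 -> skip
r=53=110101 popcount=4 -> KEEP
r=54=110110 popcount=4 -> KEEP
r=55=110111 popcount=5 -> skip
r=56=111000 popcount=3 -> skip
r=57=111001 popcount=4 -> KEEP
r=58=111010 popcount=4 -> KEEP
r=59=111011 popcount=5 -> skip
r=60=111100 popcount=4 -> KEEP
r=61=111101 popcount=5 -> skip
r=62=111110 popcount=5 -> skip
r=63=111111 popcount=6 -> skip
r=64=1000000 popcount=1 -> skip
r=65=1000001 popcount=2 -> skip
Kept rows: 23 27 29 30 39 43 45 46 51 53 54 57 58 60

Answer: 23 27 29 30 39 43 45 46 51 53 54 57 58 60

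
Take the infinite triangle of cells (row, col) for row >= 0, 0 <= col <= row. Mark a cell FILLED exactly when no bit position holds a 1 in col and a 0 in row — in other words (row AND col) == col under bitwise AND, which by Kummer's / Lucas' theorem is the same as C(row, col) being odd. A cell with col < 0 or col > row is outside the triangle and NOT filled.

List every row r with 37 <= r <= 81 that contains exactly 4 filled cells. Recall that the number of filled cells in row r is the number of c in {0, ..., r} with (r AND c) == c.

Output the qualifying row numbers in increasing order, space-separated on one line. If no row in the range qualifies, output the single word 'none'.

Row r has 2^popcount(r) filled cells, so we need popcount(r) = log2(4) = 2.
Scan r = 37..81 and keep those with exactly 2 one-bits:
r=37=100101 popcount=3 -> skip
r=38=100110 popcount=3 -> skip
r=39=100111 popcount=4 -> skip
r=40=101000 popcount=2 -> KEEP
r=41=101001 popcount=3 -> skip
r=42=101010 popcount=3 -> skip
r=43=101011 popcount=4 -> skip
r=44=101100 popcount=3 -> skip
r=45=101101 popcount=4 -> skip
r=46=101110 popcount=4 -> skip
r=47=101111 popcount=5 -> skip
r=48=110000 popcount=2 -> KEEP
r=49=110001 popcount=3 -> skip
r=50=110010 popcount=3 -> skip
r=51=110011 popcount=4 -> skip
r=52=110100 popcount=3 -> skip
r=53=110101 popcount=4 -> skip
r=54=110110 popcount=4 -> skip
r=55=110111 popcount=5 -> skip
r=56=111000 popcount=3 -> skip
r=57=111001 popcount=4 -> skip
r=58=111010 popcount=4 -> skip
r=59=111011 popcount=5 -> skip
r=60=111100 popcount=4 -> skip
r=61=111101 popcount=5 -> skip
r=62=111110 popcount=5 -> skip
r=63=111111 popcount=6 -> skip
r=64=1000000 popcount=1 -> skip
r=65=1000001 popcount=2 -> KEEP
r=66=1000010 popcount=2 -> KEEP
r=67=1000011 popcount=3 -> skip
r=68=1000100 popcount=2 -> KEEP
r=69=1000101 popcount=3 -> skip
r=70=1000110 popcount=3 -> skip
r=71=1000111 popcount=4 -> skip
r=72=1001000 popcount=2 -> KEEP
r=73=1001001 popcount=3 -> skip
r=74=1001010 popcount=3 -> skip
r=75=1001011 popcount=4 -> skip
r=76=1001100 popcount=3 -> skip
r=77=1001101 popcount=4 -> skip
r=78=1001110 popcount=4 -> skip
r=79=1001111 popcount=5 -> skip
r=80=1010000 popcount=2 -> KEEP
r=81=1010001 popcount=3 -> skip
Kept rows: 40 48 65 66 68 72 80

Answer: 40 48 65 66 68 72 80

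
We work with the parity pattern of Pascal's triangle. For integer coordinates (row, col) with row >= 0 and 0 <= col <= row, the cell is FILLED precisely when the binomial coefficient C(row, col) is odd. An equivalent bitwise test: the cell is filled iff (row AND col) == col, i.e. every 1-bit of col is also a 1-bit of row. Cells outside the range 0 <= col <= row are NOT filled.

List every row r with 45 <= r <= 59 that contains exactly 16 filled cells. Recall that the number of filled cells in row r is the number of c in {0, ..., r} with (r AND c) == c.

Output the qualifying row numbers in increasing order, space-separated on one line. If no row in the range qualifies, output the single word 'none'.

Answer: 45 46 51 53 54 57 58

Derivation:
Row r has 2^popcount(r) filled cells, so we need popcount(r) = log2(16) = 4.
Scan r = 45..59 and keep those with exactly 4 one-bits:
r=45=101101 popcount=4 -> KEEP
r=46=101110 popcount=4 -> KEEP
r=47=101111 popcount=5 -> skip
r=48=110000 popcount=2 -> skip
r=49=110001 popcount=3 -> skip
r=50=110010 popcount=3 -> skip
r=51=110011 popcount=4 -> KEEP
r=52=110100 popcount=3 -> skip
r=53=110101 popcount=4 -> KEEP
r=54=110110 popcount=4 -> KEEP
r=55=110111 popcount=5 -> skip
r=56=111000 popcount=3 -> skip
r=57=111001 popcount=4 -> KEEP
r=58=111010 popcount=4 -> KEEP
r=59=111011 popcount=5 -> skip
Kept rows: 45 46 51 53 54 57 58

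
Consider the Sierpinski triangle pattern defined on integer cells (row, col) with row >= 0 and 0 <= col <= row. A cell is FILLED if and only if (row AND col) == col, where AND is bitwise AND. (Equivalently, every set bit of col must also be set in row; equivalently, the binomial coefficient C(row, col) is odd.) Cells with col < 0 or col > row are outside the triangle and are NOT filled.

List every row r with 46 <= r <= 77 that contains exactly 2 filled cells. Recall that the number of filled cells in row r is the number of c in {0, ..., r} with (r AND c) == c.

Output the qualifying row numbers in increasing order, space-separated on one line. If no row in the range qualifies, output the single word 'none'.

Answer: 64

Derivation:
Row r has 2^popcount(r) filled cells, so we need popcount(r) = log2(2) = 1.
Scan r = 46..77 and keep those with exactly 1 one-bits:
r=46=101110 popcount=4 -> skip
r=47=101111 popcount=5 -> skip
r=48=110000 popcount=2 -> skip
r=49=110001 popcount=3 -> skip
r=50=110010 popcount=3 -> skip
r=51=110011 popcount=4 -> skip
r=52=110100 popcount=3 -> skip
r=53=110101 popcount=4 -> skip
r=54=110110 popcount=4 -> skip
r=55=110111 popcount=5 -> skip
r=56=111000 popcount=3 -> skip
r=57=111001 popcount=4 -> skip
r=58=111010 popcount=4 -> skip
r=59=111011 popcount=5 -> skip
r=60=111100 popcount=4 -> skip
r=61=111101 popcount=5 -> skip
r=62=111110 popcount=5 -> skip
r=63=111111 popcount=6 -> skip
r=64=1000000 popcount=1 -> KEEP
r=65=1000001 popcount=2 -> skip
r=66=1000010 popcount=2 -> skip
r=67=1000011 popcount=3 -> skip
r=68=1000100 popcount=2 -> skip
r=69=1000101 popcount=3 -> skip
r=70=1000110 popcount=3 -> skip
r=71=1000111 popcount=4 -> skip
r=72=1001000 popcount=2 -> skip
r=73=1001001 popcount=3 -> skip
r=74=1001010 popcount=3 -> skip
r=75=1001011 popcount=4 -> skip
r=76=1001100 popcount=3 -> skip
r=77=1001101 popcount=4 -> skip
Kept rows: 64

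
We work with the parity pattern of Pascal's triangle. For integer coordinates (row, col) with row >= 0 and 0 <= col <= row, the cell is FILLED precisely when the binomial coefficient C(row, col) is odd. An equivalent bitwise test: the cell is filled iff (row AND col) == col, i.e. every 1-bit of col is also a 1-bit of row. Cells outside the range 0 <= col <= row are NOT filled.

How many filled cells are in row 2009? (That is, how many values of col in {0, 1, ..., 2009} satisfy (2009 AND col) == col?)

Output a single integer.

2009 in binary = 11111011001
popcount(2009) = number of 1-bits in 11111011001 = 8
A col c satisfies (2009 AND c) == c iff every set bit of c is also set in 2009; each of the 8 set bits of 2009 can independently be on or off in c.
count = 2^8 = 256

Answer: 256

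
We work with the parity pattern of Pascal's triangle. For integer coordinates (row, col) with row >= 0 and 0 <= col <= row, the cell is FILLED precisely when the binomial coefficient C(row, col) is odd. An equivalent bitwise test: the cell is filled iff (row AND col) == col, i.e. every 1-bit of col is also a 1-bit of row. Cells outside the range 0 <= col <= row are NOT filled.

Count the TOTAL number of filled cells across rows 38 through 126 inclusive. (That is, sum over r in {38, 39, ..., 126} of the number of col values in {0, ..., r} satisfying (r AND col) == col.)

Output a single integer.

Answer: 1786

Derivation:
r38=100110 pc3: +8 =8
r39=100111 pc4: +16 =24
r40=101000 pc2: +4 =28
r41=101001 pc3: +8 =36
r42=101010 pc3: +8 =44
r43=101011 pc4: +16 =60
r44=101100 pc3: +8 =68
r45=101101 pc4: +16 =84
r46=101110 pc4: +16 =100
r47=101111 pc5: +32 =132
r48=110000 pc2: +4 =136
r49=110001 pc3: +8 =144
r50=110010 pc3: +8 =152
r51=110011 pc4: +16 =168
r52=110100 pc3: +8 =176
r53=110101 pc4: +16 =192
r54=110110 pc4: +16 =208
r55=110111 pc5: +32 =240
r56=111000 pc3: +8 =248
r57=111001 pc4: +16 =264
r58=111010 pc4: +16 =280
r59=111011 pc5: +32 =312
r60=111100 pc4: +16 =328
r61=111101 pc5: +32 =360
r62=111110 pc5: +32 =392
r63=111111 pc6: +64 =456
r64=1000000 pc1: +2 =458
r65=1000001 pc2: +4 =462
r66=1000010 pc2: +4 =466
r67=1000011 pc3: +8 =474
r68=1000100 pc2: +4 =478
r69=1000101 pc3: +8 =486
r70=1000110 pc3: +8 =494
r71=1000111 pc4: +16 =510
r72=1001000 pc2: +4 =514
r73=1001001 pc3: +8 =522
r74=1001010 pc3: +8 =530
r75=1001011 pc4: +16 =546
r76=1001100 pc3: +8 =554
r77=1001101 pc4: +16 =570
r78=1001110 pc4: +16 =586
r79=1001111 pc5: +32 =618
r80=1010000 pc2: +4 =622
r81=1010001 pc3: +8 =630
r82=1010010 pc3: +8 =638
r83=1010011 pc4: +16 =654
r84=1010100 pc3: +8 =662
r85=1010101 pc4: +16 =678
r86=1010110 pc4: +16 =694
r87=1010111 pc5: +32 =726
r88=1011000 pc3: +8 =734
r89=1011001 pc4: +16 =750
r90=1011010 pc4: +16 =766
r91=1011011 pc5: +32 =798
r92=1011100 pc4: +16 =814
r93=1011101 pc5: +32 =846
r94=1011110 pc5: +32 =878
r95=1011111 pc6: +64 =942
r96=1100000 pc2: +4 =946
r97=1100001 pc3: +8 =954
r98=1100010 pc3: +8 =962
r99=1100011 pc4: +16 =978
r100=1100100 pc3: +8 =986
r101=1100101 pc4: +16 =1002
r102=1100110 pc4: +16 =1018
r103=1100111 pc5: +32 =1050
r104=1101000 pc3: +8 =1058
r105=1101001 pc4: +16 =1074
r106=1101010 pc4: +16 =1090
r107=1101011 pc5: +32 =1122
r108=1101100 pc4: +16 =1138
r109=1101101 pc5: +32 =1170
r110=1101110 pc5: +32 =1202
r111=1101111 pc6: +64 =1266
r112=1110000 pc3: +8 =1274
r113=1110001 pc4: +16 =1290
r114=1110010 pc4: +16 =1306
r115=1110011 pc5: +32 =1338
r116=1110100 pc4: +16 =1354
r117=1110101 pc5: +32 =1386
r118=1110110 pc5: +32 =1418
r119=1110111 pc6: +64 =1482
r120=1111000 pc4: +16 =1498
r121=1111001 pc5: +32 =1530
r122=1111010 pc5: +32 =1562
r123=1111011 pc6: +64 =1626
r124=1111100 pc5: +32 =1658
r125=1111101 pc6: +64 =1722
r126=1111110 pc6: +64 =1786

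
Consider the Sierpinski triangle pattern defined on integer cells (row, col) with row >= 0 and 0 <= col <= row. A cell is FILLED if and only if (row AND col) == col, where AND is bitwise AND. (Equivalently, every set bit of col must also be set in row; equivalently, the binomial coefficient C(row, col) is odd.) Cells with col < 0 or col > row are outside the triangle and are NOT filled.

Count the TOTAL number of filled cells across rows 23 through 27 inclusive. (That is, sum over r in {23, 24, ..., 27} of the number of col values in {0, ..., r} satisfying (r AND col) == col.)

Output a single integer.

Answer: 52

Derivation:
r23=10111 pc4: +16 =16
r24=11000 pc2: +4 =20
r25=11001 pc3: +8 =28
r26=11010 pc3: +8 =36
r27=11011 pc4: +16 =52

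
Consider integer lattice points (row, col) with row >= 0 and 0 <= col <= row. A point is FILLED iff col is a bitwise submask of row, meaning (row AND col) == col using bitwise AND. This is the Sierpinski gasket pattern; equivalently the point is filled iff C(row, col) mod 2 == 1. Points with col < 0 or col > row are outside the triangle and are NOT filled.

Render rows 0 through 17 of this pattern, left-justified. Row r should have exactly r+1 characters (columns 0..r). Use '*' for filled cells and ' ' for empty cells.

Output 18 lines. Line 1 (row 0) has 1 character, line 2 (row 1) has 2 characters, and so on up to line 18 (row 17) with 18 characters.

Answer: *
**
* *
****
*   *
**  **
* * * *
********
*       *
**      **
* *     * *
****    ****
*   *   *   *
**  **  **  **
* * * * * * * *
****************
*               *
**              **

Derivation:
r0=0: *
r1=1: **
r2=10: * *
r3=11: ****
r4=100: *   *
r5=101: **  **
r6=110: * * * *
r7=111: ********
r8=1000: *       *
r9=1001: **      **
r10=1010: * *     * *
r11=1011: ****    ****
r12=1100: *   *   *   *
r13=1101: **  **  **  **
r14=1110: * * * * * * * *
r15=1111: ****************
r16=10000: *               *
r17=10001: **              **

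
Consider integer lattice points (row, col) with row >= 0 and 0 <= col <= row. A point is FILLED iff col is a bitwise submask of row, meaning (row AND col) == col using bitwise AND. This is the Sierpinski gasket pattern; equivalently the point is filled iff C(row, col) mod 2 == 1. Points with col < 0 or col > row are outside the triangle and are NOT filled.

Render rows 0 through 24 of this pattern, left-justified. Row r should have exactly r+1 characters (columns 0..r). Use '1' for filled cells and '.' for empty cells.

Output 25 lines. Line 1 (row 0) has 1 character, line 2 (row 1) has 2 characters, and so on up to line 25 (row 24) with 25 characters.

r0=0: 1
r1=1: 11
r2=10: 1.1
r3=11: 1111
r4=100: 1...1
r5=101: 11..11
r6=110: 1.1.1.1
r7=111: 11111111
r8=1000: 1.......1
r9=1001: 11......11
r10=1010: 1.1.....1.1
r11=1011: 1111....1111
r12=1100: 1...1...1...1
r13=1101: 11..11..11..11
r14=1110: 1.1.1.1.1.1.1.1
r15=1111: 1111111111111111
r16=10000: 1...............1
r17=10001: 11..............11
r18=10010: 1.1.............1.1
r19=10011: 1111............1111
r20=10100: 1...1...........1...1
r21=10101: 11..11..........11..11
r22=10110: 1.1.1.1.........1.1.1.1
r23=10111: 11111111........11111111
r24=11000: 1.......1.......1.......1

Answer: 1
11
1.1
1111
1...1
11..11
1.1.1.1
11111111
1.......1
11......11
1.1.....1.1
1111....1111
1...1...1...1
11..11..11..11
1.1.1.1.1.1.1.1
1111111111111111
1...............1
11..............11
1.1.............1.1
1111............1111
1...1...........1...1
11..11..........11..11
1.1.1.1.........1.1.1.1
11111111........11111111
1.......1.......1.......1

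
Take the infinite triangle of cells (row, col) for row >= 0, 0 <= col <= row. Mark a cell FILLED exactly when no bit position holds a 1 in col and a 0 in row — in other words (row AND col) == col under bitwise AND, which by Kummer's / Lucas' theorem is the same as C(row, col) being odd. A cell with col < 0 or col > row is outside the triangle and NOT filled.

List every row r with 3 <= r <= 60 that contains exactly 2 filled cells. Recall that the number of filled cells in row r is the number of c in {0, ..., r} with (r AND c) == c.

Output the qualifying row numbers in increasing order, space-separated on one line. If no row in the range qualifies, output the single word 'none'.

Answer: 4 8 16 32

Derivation:
Row r has 2^popcount(r) filled cells, so we need popcount(r) = log2(2) = 1.
Scan r = 3..60 and keep those with exactly 1 one-bits:
r=3=11 popcount=2 -> skip
r=4=100 popcount=1 -> KEEP
r=5=101 popcount=2 -> skip
r=6=110 popcount=2 -> skip
r=7=111 popcount=3 -> skip
r=8=1000 popcount=1 -> KEEP
r=9=1001 popcount=2 -> skip
r=10=1010 popcount=2 -> skip
r=11=1011 popcount=3 -> skip
r=12=1100 popcount=2 -> skip
r=13=1101 popcount=3 -> skip
r=14=1110 popcount=3 -> skip
r=15=1111 popcount=4 -> skip
r=16=10000 popcount=1 -> KEEP
r=17=10001 popcount=2 -> skip
r=18=10010 popcount=2 -> skip
r=19=10011 popcount=3 -> skip
r=20=10100 popcount=2 -> skip
r=21=10101 popcount=3 -> skip
r=22=10110 popcount=3 -> skip
r=23=10111 popcount=4 -> skip
r=24=11000 popcount=2 -> skip
r=25=11001 popcount=3 -> skip
r=26=11010 popcount=3 -> skip
r=27=11011 popcount=4 -> skip
r=28=11100 popcount=3 -> skip
r=29=11101 popcount=4 -> skip
r=30=11110 popcount=4 -> skip
r=31=11111 popcount=5 -> skip
r=32=100000 popcount=1 -> KEEP
r=33=100001 popcount=2 -> skip
r=34=100010 popcount=2 -> skip
r=35=100011 popcount=3 -> skip
r=36=100100 popcount=2 -> skip
r=37=100101 popcount=3 -> skip
r=38=100110 popcount=3 -> skip
r=39=100111 popcount=4 -> skip
r=40=101000 popcount=2 -> skip
r=41=101001 popcount=3 -> skip
r=42=101010 popcount=3 -> skip
r=43=101011 popcount=4 -> skip
r=44=101100 popcount=3 -> skip
r=45=101101 popcount=4 -> skip
r=46=101110 popcount=4 -> skip
r=47=101111 popcount=5 -> skip
r=48=110000 popcount=2 -> skip
r=49=110001 popcount=3 -> skip
r=50=110010 popcount=3 -> skip
r=51=110011 popcount=4 -> skip
r=52=110100 popcount=3 -> skip
r=53=110101 popcount=4 -> skip
r=54=110110 popcount=4 -> skip
r=55=110111 popcount=5 -> skip
r=56=111000 popcount=3 -> skip
r=57=111001 popcount=4 -> skip
r=58=111010 popcount=4 -> skip
r=59=111011 popcount=5 -> skip
r=60=111100 popcount=4 -> skip
Kept rows: 4 8 16 32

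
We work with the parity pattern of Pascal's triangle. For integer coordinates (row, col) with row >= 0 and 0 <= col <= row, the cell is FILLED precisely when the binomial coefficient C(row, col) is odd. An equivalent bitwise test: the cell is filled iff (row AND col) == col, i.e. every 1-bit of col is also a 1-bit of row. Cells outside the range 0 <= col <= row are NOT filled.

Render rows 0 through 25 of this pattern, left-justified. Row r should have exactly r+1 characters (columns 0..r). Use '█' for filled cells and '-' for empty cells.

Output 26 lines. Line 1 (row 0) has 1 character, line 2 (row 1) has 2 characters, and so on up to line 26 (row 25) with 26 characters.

Answer: █
██
█-█
████
█---█
██--██
█-█-█-█
████████
█-------█
██------██
█-█-----█-█
████----████
█---█---█---█
██--██--██--██
█-█-█-█-█-█-█-█
████████████████
█---------------█
██--------------██
█-█-------------█-█
████------------████
█---█-----------█---█
██--██----------██--██
█-█-█-█---------█-█-█-█
████████--------████████
█-------█-------█-------█
██------██------██------██

Derivation:
r0=0: █
r1=1: ██
r2=10: █-█
r3=11: ████
r4=100: █---█
r5=101: ██--██
r6=110: █-█-█-█
r7=111: ████████
r8=1000: █-------█
r9=1001: ██------██
r10=1010: █-█-----█-█
r11=1011: ████----████
r12=1100: █---█---█---█
r13=1101: ██--██--██--██
r14=1110: █-█-█-█-█-█-█-█
r15=1111: ████████████████
r16=10000: █---------------█
r17=10001: ██--------------██
r18=10010: █-█-------------█-█
r19=10011: ████------------████
r20=10100: █---█-----------█---█
r21=10101: ██--██----------██--██
r22=10110: █-█-█-█---------█-█-█-█
r23=10111: ████████--------████████
r24=11000: █-------█-------█-------█
r25=11001: ██------██------██------██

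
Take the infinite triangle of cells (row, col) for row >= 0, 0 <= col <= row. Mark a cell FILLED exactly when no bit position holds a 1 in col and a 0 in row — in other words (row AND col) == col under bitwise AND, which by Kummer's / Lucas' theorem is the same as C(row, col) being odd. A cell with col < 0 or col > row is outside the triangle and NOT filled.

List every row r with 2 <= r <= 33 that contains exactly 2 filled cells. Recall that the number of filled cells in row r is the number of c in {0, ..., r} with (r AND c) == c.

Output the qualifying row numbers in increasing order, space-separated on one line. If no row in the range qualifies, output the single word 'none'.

Answer: 2 4 8 16 32

Derivation:
Row r has 2^popcount(r) filled cells, so we need popcount(r) = log2(2) = 1.
Scan r = 2..33 and keep those with exactly 1 one-bits:
r=2=10 popcount=1 -> KEEP
r=3=11 popcount=2 -> skip
r=4=100 popcount=1 -> KEEP
r=5=101 popcount=2 -> skip
r=6=110 popcount=2 -> skip
r=7=111 popcount=3 -> skip
r=8=1000 popcount=1 -> KEEP
r=9=1001 popcount=2 -> skip
r=10=1010 popcount=2 -> skip
r=11=1011 popcount=3 -> skip
r=12=1100 popcount=2 -> skip
r=13=1101 popcount=3 -> skip
r=14=1110 popcount=3 -> skip
r=15=1111 popcount=4 -> skip
r=16=10000 popcount=1 -> KEEP
r=17=10001 popcount=2 -> skip
r=18=10010 popcount=2 -> skip
r=19=10011 popcount=3 -> skip
r=20=10100 popcount=2 -> skip
r=21=10101 popcount=3 -> skip
r=22=10110 popcount=3 -> skip
r=23=10111 popcount=4 -> skip
r=24=11000 popcount=2 -> skip
r=25=11001 popcount=3 -> skip
r=26=11010 popcount=3 -> skip
r=27=11011 popcount=4 -> skip
r=28=11100 popcount=3 -> skip
r=29=11101 popcount=4 -> skip
r=30=11110 popcount=4 -> skip
r=31=11111 popcount=5 -> skip
r=32=100000 popcount=1 -> KEEP
r=33=100001 popcount=2 -> skip
Kept rows: 2 4 8 16 32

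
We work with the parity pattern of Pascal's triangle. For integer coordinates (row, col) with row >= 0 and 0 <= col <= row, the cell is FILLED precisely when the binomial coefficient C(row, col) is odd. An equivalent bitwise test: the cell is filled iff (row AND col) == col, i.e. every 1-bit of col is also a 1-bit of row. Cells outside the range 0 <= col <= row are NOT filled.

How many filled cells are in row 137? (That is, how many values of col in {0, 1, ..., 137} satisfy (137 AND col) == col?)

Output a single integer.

137 in binary = 10001001
popcount(137) = number of 1-bits in 10001001 = 3
A col c satisfies (137 AND c) == c iff every set bit of c is also set in 137; each of the 3 set bits of 137 can independently be on or off in c.
count = 2^3 = 8

Answer: 8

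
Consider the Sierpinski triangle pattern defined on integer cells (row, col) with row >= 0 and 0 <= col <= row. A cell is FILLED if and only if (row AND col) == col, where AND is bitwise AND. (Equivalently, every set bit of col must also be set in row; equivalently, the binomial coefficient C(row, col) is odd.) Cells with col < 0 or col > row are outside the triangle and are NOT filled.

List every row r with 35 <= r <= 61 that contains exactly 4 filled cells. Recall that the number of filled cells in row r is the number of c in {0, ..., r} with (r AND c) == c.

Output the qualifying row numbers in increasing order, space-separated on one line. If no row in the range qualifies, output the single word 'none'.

Row r has 2^popcount(r) filled cells, so we need popcount(r) = log2(4) = 2.
Scan r = 35..61 and keep those with exactly 2 one-bits:
r=35=100011 popcount=3 -> skip
r=36=100100 popcount=2 -> KEEP
r=37=100101 popcount=3 -> skip
r=38=100110 popcount=3 -> skip
r=39=100111 popcount=4 -> skip
r=40=101000 popcount=2 -> KEEP
r=41=101001 popcount=3 -> skip
r=42=101010 popcount=3 -> skip
r=43=101011 popcount=4 -> skip
r=44=101100 popcount=3 -> skip
r=45=101101 popcount=4 -> skip
r=46=101110 popcount=4 -> skip
r=47=101111 popcount=5 -> skip
r=48=110000 popcount=2 -> KEEP
r=49=110001 popcount=3 -> skip
r=50=110010 popcount=3 -> skip
r=51=110011 popcount=4 -> skip
r=52=110100 popcount=3 -> skip
r=53=110101 popcount=4 -> skip
r=54=110110 popcount=4 -> skip
r=55=110111 popcount=5 -> skip
r=56=111000 popcount=3 -> skip
r=57=111001 popcount=4 -> skip
r=58=111010 popcount=4 -> skip
r=59=111011 popcount=5 -> skip
r=60=111100 popcount=4 -> skip
r=61=111101 popcount=5 -> skip
Kept rows: 36 40 48

Answer: 36 40 48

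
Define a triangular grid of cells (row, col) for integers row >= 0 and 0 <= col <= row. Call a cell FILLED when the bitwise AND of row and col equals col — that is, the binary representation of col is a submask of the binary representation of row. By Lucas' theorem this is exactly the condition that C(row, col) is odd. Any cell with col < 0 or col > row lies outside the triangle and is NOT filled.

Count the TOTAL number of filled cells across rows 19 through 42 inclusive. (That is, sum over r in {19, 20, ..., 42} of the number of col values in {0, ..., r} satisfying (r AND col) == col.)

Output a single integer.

Answer: 226

Derivation:
r19=10011 pc3: +8 =8
r20=10100 pc2: +4 =12
r21=10101 pc3: +8 =20
r22=10110 pc3: +8 =28
r23=10111 pc4: +16 =44
r24=11000 pc2: +4 =48
r25=11001 pc3: +8 =56
r26=11010 pc3: +8 =64
r27=11011 pc4: +16 =80
r28=11100 pc3: +8 =88
r29=11101 pc4: +16 =104
r30=11110 pc4: +16 =120
r31=11111 pc5: +32 =152
r32=100000 pc1: +2 =154
r33=100001 pc2: +4 =158
r34=100010 pc2: +4 =162
r35=100011 pc3: +8 =170
r36=100100 pc2: +4 =174
r37=100101 pc3: +8 =182
r38=100110 pc3: +8 =190
r39=100111 pc4: +16 =206
r40=101000 pc2: +4 =210
r41=101001 pc3: +8 =218
r42=101010 pc3: +8 =226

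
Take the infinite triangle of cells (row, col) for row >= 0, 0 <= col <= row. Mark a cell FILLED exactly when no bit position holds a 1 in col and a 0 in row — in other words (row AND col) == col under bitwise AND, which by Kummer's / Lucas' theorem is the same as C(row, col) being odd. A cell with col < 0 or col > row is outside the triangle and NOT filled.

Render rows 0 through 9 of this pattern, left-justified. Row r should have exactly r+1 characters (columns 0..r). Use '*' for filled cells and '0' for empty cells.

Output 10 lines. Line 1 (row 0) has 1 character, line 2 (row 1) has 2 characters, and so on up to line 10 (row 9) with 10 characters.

Answer: *
**
*0*
****
*000*
**00**
*0*0*0*
********
*0000000*
**000000**

Derivation:
r0=0: *
r1=1: **
r2=10: *0*
r3=11: ****
r4=100: *000*
r5=101: **00**
r6=110: *0*0*0*
r7=111: ********
r8=1000: *0000000*
r9=1001: **000000**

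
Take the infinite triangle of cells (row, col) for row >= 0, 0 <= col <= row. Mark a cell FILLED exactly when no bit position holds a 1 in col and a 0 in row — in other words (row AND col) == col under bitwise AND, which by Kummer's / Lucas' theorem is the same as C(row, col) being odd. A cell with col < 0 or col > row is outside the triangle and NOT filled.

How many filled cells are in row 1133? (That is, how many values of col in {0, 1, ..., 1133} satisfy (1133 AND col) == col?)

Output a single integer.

Answer: 64

Derivation:
1133 in binary = 10001101101
popcount(1133) = number of 1-bits in 10001101101 = 6
A col c satisfies (1133 AND c) == c iff every set bit of c is also set in 1133; each of the 6 set bits of 1133 can independently be on or off in c.
count = 2^6 = 64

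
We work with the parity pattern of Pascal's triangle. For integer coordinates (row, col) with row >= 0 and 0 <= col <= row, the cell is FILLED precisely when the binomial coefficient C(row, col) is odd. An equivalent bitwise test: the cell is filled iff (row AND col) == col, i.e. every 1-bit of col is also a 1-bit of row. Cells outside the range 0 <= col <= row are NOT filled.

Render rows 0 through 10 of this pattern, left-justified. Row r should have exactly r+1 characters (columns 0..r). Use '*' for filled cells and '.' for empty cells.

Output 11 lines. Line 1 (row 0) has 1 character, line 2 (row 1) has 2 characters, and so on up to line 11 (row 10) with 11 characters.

r0=0: *
r1=1: **
r2=10: *.*
r3=11: ****
r4=100: *...*
r5=101: **..**
r6=110: *.*.*.*
r7=111: ********
r8=1000: *.......*
r9=1001: **......**
r10=1010: *.*.....*.*

Answer: *
**
*.*
****
*...*
**..**
*.*.*.*
********
*.......*
**......**
*.*.....*.*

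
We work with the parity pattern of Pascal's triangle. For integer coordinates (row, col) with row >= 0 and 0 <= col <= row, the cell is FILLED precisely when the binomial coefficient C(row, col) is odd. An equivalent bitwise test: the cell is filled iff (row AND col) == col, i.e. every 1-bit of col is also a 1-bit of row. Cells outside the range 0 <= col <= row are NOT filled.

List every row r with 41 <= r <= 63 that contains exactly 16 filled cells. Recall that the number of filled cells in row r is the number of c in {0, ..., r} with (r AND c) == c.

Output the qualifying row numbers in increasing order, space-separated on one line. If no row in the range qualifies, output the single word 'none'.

Row r has 2^popcount(r) filled cells, so we need popcount(r) = log2(16) = 4.
Scan r = 41..63 and keep those with exactly 4 one-bits:
r=41=101001 popcount=3 -> skip
r=42=101010 popcount=3 -> skip
r=43=101011 popcount=4 -> KEEP
r=44=101100 popcount=3 -> skip
r=45=101101 popcount=4 -> KEEP
r=46=101110 popcount=4 -> KEEP
r=47=101111 popcount=5 -> skip
r=48=110000 popcount=2 -> skip
r=49=110001 popcount=3 -> skip
r=50=110010 popcount=3 -> skip
r=51=110011 popcount=4 -> KEEP
r=52=110100 popcount=3 -> skip
r=53=110101 popcount=4 -> KEEP
r=54=110110 popcount=4 -> KEEP
r=55=110111 popcount=5 -> skip
r=56=111000 popcount=3 -> skip
r=57=111001 popcount=4 -> KEEP
r=58=111010 popcount=4 -> KEEP
r=59=111011 popcount=5 -> skip
r=60=111100 popcount=4 -> KEEP
r=61=111101 popcount=5 -> skip
r=62=111110 popcount=5 -> skip
r=63=111111 popcount=6 -> skip
Kept rows: 43 45 46 51 53 54 57 58 60

Answer: 43 45 46 51 53 54 57 58 60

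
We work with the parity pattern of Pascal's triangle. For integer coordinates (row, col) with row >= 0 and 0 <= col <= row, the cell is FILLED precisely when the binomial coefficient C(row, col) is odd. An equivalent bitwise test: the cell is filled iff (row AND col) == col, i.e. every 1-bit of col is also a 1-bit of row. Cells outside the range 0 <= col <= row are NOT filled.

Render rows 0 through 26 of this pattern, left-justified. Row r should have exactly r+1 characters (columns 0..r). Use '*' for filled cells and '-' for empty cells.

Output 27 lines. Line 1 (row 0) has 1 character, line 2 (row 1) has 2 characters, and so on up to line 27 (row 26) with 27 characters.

Answer: *
**
*-*
****
*---*
**--**
*-*-*-*
********
*-------*
**------**
*-*-----*-*
****----****
*---*---*---*
**--**--**--**
*-*-*-*-*-*-*-*
****************
*---------------*
**--------------**
*-*-------------*-*
****------------****
*---*-----------*---*
**--**----------**--**
*-*-*-*---------*-*-*-*
********--------********
*-------*-------*-------*
**------**------**------**
*-*-----*-*-----*-*-----*-*

Derivation:
r0=0: *
r1=1: **
r2=10: *-*
r3=11: ****
r4=100: *---*
r5=101: **--**
r6=110: *-*-*-*
r7=111: ********
r8=1000: *-------*
r9=1001: **------**
r10=1010: *-*-----*-*
r11=1011: ****----****
r12=1100: *---*---*---*
r13=1101: **--**--**--**
r14=1110: *-*-*-*-*-*-*-*
r15=1111: ****************
r16=10000: *---------------*
r17=10001: **--------------**
r18=10010: *-*-------------*-*
r19=10011: ****------------****
r20=10100: *---*-----------*---*
r21=10101: **--**----------**--**
r22=10110: *-*-*-*---------*-*-*-*
r23=10111: ********--------********
r24=11000: *-------*-------*-------*
r25=11001: **------**------**------**
r26=11010: *-*-----*-*-----*-*-----*-*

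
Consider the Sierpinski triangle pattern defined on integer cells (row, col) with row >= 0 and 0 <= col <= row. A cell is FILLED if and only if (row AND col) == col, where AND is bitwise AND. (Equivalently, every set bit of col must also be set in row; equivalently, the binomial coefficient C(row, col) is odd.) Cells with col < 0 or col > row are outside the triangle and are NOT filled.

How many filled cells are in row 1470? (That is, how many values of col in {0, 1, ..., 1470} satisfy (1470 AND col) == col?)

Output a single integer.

1470 in binary = 10110111110
popcount(1470) = number of 1-bits in 10110111110 = 8
A col c satisfies (1470 AND c) == c iff every set bit of c is also set in 1470; each of the 8 set bits of 1470 can independently be on or off in c.
count = 2^8 = 256

Answer: 256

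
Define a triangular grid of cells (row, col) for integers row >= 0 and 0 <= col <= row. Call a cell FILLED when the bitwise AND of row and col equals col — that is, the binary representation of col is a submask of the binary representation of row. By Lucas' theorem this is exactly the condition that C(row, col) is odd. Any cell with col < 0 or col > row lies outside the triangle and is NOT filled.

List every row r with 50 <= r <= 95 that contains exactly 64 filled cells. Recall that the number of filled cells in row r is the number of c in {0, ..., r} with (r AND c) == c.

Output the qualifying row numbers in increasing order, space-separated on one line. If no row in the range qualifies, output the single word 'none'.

Answer: 63 95

Derivation:
Row r has 2^popcount(r) filled cells, so we need popcount(r) = log2(64) = 6.
Scan r = 50..95 and keep those with exactly 6 one-bits:
r=50=110010 popcount=3 -> skip
r=51=110011 popcount=4 -> skip
r=52=110100 popcount=3 -> skip
r=53=110101 popcount=4 -> skip
r=54=110110 popcount=4 -> skip
r=55=110111 popcount=5 -> skip
r=56=111000 popcount=3 -> skip
r=57=111001 popcount=4 -> skip
r=58=111010 popcount=4 -> skip
r=59=111011 popcount=5 -> skip
r=60=111100 popcount=4 -> skip
r=61=111101 popcount=5 -> skip
r=62=111110 popcount=5 -> skip
r=63=111111 popcount=6 -> KEEP
r=64=1000000 popcount=1 -> skip
r=65=1000001 popcount=2 -> skip
r=66=1000010 popcount=2 -> skip
r=67=1000011 popcount=3 -> skip
r=68=1000100 popcount=2 -> skip
r=69=1000101 popcount=3 -> skip
r=70=1000110 popcount=3 -> skip
r=71=1000111 popcount=4 -> skip
r=72=1001000 popcount=2 -> skip
r=73=1001001 popcount=3 -> skip
r=74=1001010 popcount=3 -> skip
r=75=1001011 popcount=4 -> skip
r=76=1001100 popcount=3 -> skip
r=77=1001101 popcount=4 -> skip
r=78=1001110 popcount=4 -> skip
r=79=1001111 popcount=5 -> skip
r=80=1010000 popcount=2 -> skip
r=81=1010001 popcount=3 -> skip
r=82=1010010 popcount=3 -> skip
r=83=1010011 popcount=4 -> skip
r=84=1010100 popcount=3 -> skip
r=85=1010101 popcount=4 -> skip
r=86=1010110 popcount=4 -> skip
r=87=1010111 popcount=5 -> skip
r=88=1011000 popcount=3 -> skip
r=89=1011001 popcount=4 -> skip
r=90=1011010 popcount=4 -> skip
r=91=1011011 popcount=5 -> skip
r=92=1011100 popcount=4 -> skip
r=93=1011101 popcount=5 -> skip
r=94=1011110 popcount=5 -> skip
r=95=1011111 popcount=6 -> KEEP
Kept rows: 63 95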